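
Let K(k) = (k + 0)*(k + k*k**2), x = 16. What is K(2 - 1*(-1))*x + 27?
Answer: 1467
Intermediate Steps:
K(k) = k*(k + k**3)
K(2 - 1*(-1))*x + 27 = ((2 - 1*(-1))**2 + (2 - 1*(-1))**4)*16 + 27 = ((2 + 1)**2 + (2 + 1)**4)*16 + 27 = (3**2 + 3**4)*16 + 27 = (9 + 81)*16 + 27 = 90*16 + 27 = 1440 + 27 = 1467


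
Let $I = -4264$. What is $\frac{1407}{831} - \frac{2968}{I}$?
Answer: $\frac{352744}{147641} \approx 2.3892$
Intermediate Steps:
$\frac{1407}{831} - \frac{2968}{I} = \frac{1407}{831} - \frac{2968}{-4264} = 1407 \cdot \frac{1}{831} - - \frac{371}{533} = \frac{469}{277} + \frac{371}{533} = \frac{352744}{147641}$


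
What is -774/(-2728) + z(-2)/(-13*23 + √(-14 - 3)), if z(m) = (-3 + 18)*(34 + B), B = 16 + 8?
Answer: 3*(-356989*I + 129*√17)/(1364*(√17 + 299*I)) ≈ -2.6254 - 0.040116*I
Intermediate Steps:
B = 24
z(m) = 870 (z(m) = (-3 + 18)*(34 + 24) = 15*58 = 870)
-774/(-2728) + z(-2)/(-13*23 + √(-14 - 3)) = -774/(-2728) + 870/(-13*23 + √(-14 - 3)) = -774*(-1/2728) + 870/(-299 + √(-17)) = 387/1364 + 870/(-299 + I*√17)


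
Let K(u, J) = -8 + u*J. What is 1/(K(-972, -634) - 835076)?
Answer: -1/218836 ≈ -4.5696e-6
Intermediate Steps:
K(u, J) = -8 + J*u
1/(K(-972, -634) - 835076) = 1/((-8 - 634*(-972)) - 835076) = 1/((-8 + 616248) - 835076) = 1/(616240 - 835076) = 1/(-218836) = -1/218836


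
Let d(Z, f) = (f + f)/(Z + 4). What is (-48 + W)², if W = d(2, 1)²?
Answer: 185761/81 ≈ 2293.3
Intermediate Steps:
d(Z, f) = 2*f/(4 + Z) (d(Z, f) = (2*f)/(4 + Z) = 2*f/(4 + Z))
W = ⅑ (W = (2*1/(4 + 2))² = (2*1/6)² = (2*1*(⅙))² = (⅓)² = ⅑ ≈ 0.11111)
(-48 + W)² = (-48 + ⅑)² = (-431/9)² = 185761/81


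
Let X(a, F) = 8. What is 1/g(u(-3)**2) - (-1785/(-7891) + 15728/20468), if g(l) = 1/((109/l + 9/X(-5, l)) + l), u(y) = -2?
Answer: 10136675917/323025976 ≈ 31.380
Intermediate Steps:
g(l) = 1/(9/8 + l + 109/l) (g(l) = 1/((109/l + 9/8) + l) = 1/((9/8 + 109/l) + l) = 1/(9/8 + l + 109/l))
1/g(u(-3)**2) - (-1785/(-7891) + 15728/20468) = 1/(8*(-2)**2/(872 + 8*((-2)**2)**2 + 9*(-2)**2)) - (-1785/(-7891) + 15728/20468) = 1/(8*4/(872 + 8*4**2 + 9*4)) - (-1785*(-1/7891) + 15728*(1/20468)) = 1/(8*4/(872 + 8*16 + 36)) - (1785/7891 + 3932/5117) = 1/(8*4/(872 + 128 + 36)) - 1*40161257/40378247 = 1/(8*4/1036) - 40161257/40378247 = 1/(8*4*(1/1036)) - 40161257/40378247 = 1/(8/259) - 40161257/40378247 = 259/8 - 40161257/40378247 = 10136675917/323025976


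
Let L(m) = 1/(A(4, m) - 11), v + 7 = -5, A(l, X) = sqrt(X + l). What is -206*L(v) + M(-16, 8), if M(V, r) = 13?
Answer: 3943/129 + 412*I*sqrt(2)/129 ≈ 30.566 + 4.5167*I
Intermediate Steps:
v = -12 (v = -7 - 5 = -12)
L(m) = 1/(-11 + sqrt(4 + m)) (L(m) = 1/(sqrt(m + 4) - 11) = 1/(sqrt(4 + m) - 11) = 1/(-11 + sqrt(4 + m)))
-206*L(v) + M(-16, 8) = -206/(-11 + sqrt(4 - 12)) + 13 = -206/(-11 + sqrt(-8)) + 13 = -206/(-11 + 2*I*sqrt(2)) + 13 = 13 - 206/(-11 + 2*I*sqrt(2))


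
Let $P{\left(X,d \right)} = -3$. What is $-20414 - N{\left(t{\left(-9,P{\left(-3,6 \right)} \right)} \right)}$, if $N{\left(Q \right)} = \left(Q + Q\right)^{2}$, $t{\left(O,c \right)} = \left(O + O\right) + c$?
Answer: $-22178$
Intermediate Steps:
$t{\left(O,c \right)} = c + 2 O$ ($t{\left(O,c \right)} = 2 O + c = c + 2 O$)
$N{\left(Q \right)} = 4 Q^{2}$ ($N{\left(Q \right)} = \left(2 Q\right)^{2} = 4 Q^{2}$)
$-20414 - N{\left(t{\left(-9,P{\left(-3,6 \right)} \right)} \right)} = -20414 - 4 \left(-3 + 2 \left(-9\right)\right)^{2} = -20414 - 4 \left(-3 - 18\right)^{2} = -20414 - 4 \left(-21\right)^{2} = -20414 - 4 \cdot 441 = -20414 - 1764 = -22178$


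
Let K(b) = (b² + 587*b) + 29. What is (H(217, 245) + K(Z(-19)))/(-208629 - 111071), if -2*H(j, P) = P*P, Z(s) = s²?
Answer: -624489/639400 ≈ -0.97668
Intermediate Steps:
K(b) = 29 + b² + 587*b
H(j, P) = -P²/2 (H(j, P) = -P*P/2 = -P²/2)
(H(217, 245) + K(Z(-19)))/(-208629 - 111071) = (-½*245² + (29 + ((-19)²)² + 587*(-19)²))/(-208629 - 111071) = (-½*60025 + (29 + 361² + 587*361))/(-319700) = (-60025/2 + (29 + 130321 + 211907))*(-1/319700) = (-60025/2 + 342257)*(-1/319700) = (624489/2)*(-1/319700) = -624489/639400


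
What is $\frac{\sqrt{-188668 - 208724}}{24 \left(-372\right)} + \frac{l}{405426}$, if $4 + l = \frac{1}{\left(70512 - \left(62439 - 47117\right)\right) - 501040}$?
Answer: $- \frac{594467}{60253060700} - \frac{i \sqrt{24837}}{2232} \approx -9.8662 \cdot 10^{-6} - 0.070608 i$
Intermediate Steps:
$l = - \frac{1783401}{445850}$ ($l = -4 + \frac{1}{\left(70512 - \left(62439 - 47117\right)\right) - 501040} = -4 + \frac{1}{\left(70512 - 15322\right) - 501040} = -4 + \frac{1}{55190 - 501040} = -4 + \frac{1}{-445850} = -4 - \frac{1}{445850} = - \frac{1783401}{445850} \approx -4.0$)
$\frac{\sqrt{-188668 - 208724}}{24 \left(-372\right)} + \frac{l}{405426} = \frac{\sqrt{-188668 - 208724}}{24 \left(-372\right)} - \frac{1783401}{445850 \cdot 405426} = \frac{\sqrt{-397392}}{-8928} - \frac{594467}{60253060700} = 4 i \sqrt{24837} \left(- \frac{1}{8928}\right) - \frac{594467}{60253060700} = - \frac{i \sqrt{24837}}{2232} - \frac{594467}{60253060700} = - \frac{594467}{60253060700} - \frac{i \sqrt{24837}}{2232}$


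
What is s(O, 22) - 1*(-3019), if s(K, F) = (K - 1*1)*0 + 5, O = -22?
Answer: 3024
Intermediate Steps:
s(K, F) = 5 (s(K, F) = (K - 1)*0 + 5 = (-1 + K)*0 + 5 = 0 + 5 = 5)
s(O, 22) - 1*(-3019) = 5 - 1*(-3019) = 5 + 3019 = 3024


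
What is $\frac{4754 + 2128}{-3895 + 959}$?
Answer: $- \frac{3441}{1468} \approx -2.344$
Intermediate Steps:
$\frac{4754 + 2128}{-3895 + 959} = \frac{6882}{-2936} = 6882 \left(- \frac{1}{2936}\right) = - \frac{3441}{1468}$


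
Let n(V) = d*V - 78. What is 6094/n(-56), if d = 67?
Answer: -3047/1915 ≈ -1.5911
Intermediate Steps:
n(V) = -78 + 67*V (n(V) = 67*V - 78 = -78 + 67*V)
6094/n(-56) = 6094/(-78 + 67*(-56)) = 6094/(-78 - 3752) = 6094/(-3830) = 6094*(-1/3830) = -3047/1915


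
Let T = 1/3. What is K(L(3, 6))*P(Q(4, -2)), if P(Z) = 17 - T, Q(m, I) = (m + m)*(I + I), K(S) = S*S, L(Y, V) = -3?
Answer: 150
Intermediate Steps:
K(S) = S²
T = ⅓ ≈ 0.33333
Q(m, I) = 4*I*m (Q(m, I) = (2*m)*(2*I) = 4*I*m)
P(Z) = 50/3 (P(Z) = 17 - 1*⅓ = 17 - ⅓ = 50/3)
K(L(3, 6))*P(Q(4, -2)) = (-3)²*(50/3) = 9*(50/3) = 150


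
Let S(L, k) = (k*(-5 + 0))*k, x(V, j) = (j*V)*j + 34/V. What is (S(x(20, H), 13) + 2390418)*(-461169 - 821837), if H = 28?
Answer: -3065836496438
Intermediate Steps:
x(V, j) = 34/V + V*j² (x(V, j) = (V*j)*j + 34/V = V*j² + 34/V = 34/V + V*j²)
S(L, k) = -5*k² (S(L, k) = (k*(-5))*k = (-5*k)*k = -5*k²)
(S(x(20, H), 13) + 2390418)*(-461169 - 821837) = (-5*13² + 2390418)*(-461169 - 821837) = (-5*169 + 2390418)*(-1283006) = (-845 + 2390418)*(-1283006) = 2389573*(-1283006) = -3065836496438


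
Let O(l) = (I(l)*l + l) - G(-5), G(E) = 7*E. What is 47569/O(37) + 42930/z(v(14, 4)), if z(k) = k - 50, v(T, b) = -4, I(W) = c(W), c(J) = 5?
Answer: -156746/257 ≈ -609.91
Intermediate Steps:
I(W) = 5
z(k) = -50 + k
O(l) = 35 + 6*l (O(l) = (5*l + l) - 7*(-5) = 6*l - 1*(-35) = 6*l + 35 = 35 + 6*l)
47569/O(37) + 42930/z(v(14, 4)) = 47569/(35 + 6*37) + 42930/(-50 - 4) = 47569/(35 + 222) + 42930/(-54) = 47569/257 + 42930*(-1/54) = 47569*(1/257) - 795 = 47569/257 - 795 = -156746/257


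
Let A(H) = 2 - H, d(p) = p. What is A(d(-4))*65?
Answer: 390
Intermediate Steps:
A(d(-4))*65 = (2 - 1*(-4))*65 = (2 + 4)*65 = 6*65 = 390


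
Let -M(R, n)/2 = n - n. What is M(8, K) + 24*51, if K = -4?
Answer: 1224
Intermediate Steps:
M(R, n) = 0 (M(R, n) = -2*(n - n) = -2*0 = 0)
M(8, K) + 24*51 = 0 + 24*51 = 0 + 1224 = 1224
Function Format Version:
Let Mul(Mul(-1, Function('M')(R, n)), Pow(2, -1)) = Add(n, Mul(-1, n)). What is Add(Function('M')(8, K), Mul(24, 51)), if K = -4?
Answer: 1224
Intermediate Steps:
Function('M')(R, n) = 0 (Function('M')(R, n) = Mul(-2, Add(n, Mul(-1, n))) = Mul(-2, 0) = 0)
Add(Function('M')(8, K), Mul(24, 51)) = Add(0, Mul(24, 51)) = Add(0, 1224) = 1224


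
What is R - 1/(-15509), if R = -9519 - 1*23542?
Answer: -512743048/15509 ≈ -33061.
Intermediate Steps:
R = -33061 (R = -9519 - 23542 = -33061)
R - 1/(-15509) = -33061 - 1/(-15509) = -33061 - 1*(-1/15509) = -33061 + 1/15509 = -512743048/15509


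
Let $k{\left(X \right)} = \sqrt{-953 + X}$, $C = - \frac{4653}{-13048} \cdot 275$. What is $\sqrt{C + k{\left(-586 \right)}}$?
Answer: $\frac{3 \sqrt{463774850 + 42562576 i \sqrt{19}}}{6524} \approx 10.092 + 1.9437 i$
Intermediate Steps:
$C = \frac{1279575}{13048}$ ($C = \left(-4653\right) \left(- \frac{1}{13048}\right) 275 = \frac{4653}{13048} \cdot 275 = \frac{1279575}{13048} \approx 98.067$)
$\sqrt{C + k{\left(-586 \right)}} = \sqrt{\frac{1279575}{13048} + \sqrt{-953 - 586}} = \sqrt{\frac{1279575}{13048} + \sqrt{-1539}} = \sqrt{\frac{1279575}{13048} + 9 i \sqrt{19}}$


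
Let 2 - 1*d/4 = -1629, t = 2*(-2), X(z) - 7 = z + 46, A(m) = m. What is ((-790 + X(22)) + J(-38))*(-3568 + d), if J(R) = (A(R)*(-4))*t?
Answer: -3910788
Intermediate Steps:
X(z) = 53 + z (X(z) = 7 + (z + 46) = 7 + (46 + z) = 53 + z)
t = -4
d = 6524 (d = 8 - 4*(-1629) = 8 + 6516 = 6524)
J(R) = 16*R (J(R) = (R*(-4))*(-4) = -4*R*(-4) = 16*R)
((-790 + X(22)) + J(-38))*(-3568 + d) = ((-790 + (53 + 22)) + 16*(-38))*(-3568 + 6524) = ((-790 + 75) - 608)*2956 = (-715 - 608)*2956 = -1323*2956 = -3910788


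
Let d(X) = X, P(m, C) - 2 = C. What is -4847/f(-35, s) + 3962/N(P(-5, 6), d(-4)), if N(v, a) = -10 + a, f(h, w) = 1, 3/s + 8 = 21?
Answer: -5130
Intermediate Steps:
s = 3/13 (s = 3/(-8 + 21) = 3/13 ≈ 0.23077)
P(m, C) = 2 + C
-4847/f(-35, s) + 3962/N(P(-5, 6), d(-4)) = -4847/1 + 3962/(-10 - 4) = -4847*1 + 3962/(-14) = -4847 + 3962*(-1/14) = -4847 - 283 = -5130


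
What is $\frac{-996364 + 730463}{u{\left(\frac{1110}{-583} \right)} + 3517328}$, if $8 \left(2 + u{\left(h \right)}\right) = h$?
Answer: $- \frac{620081132}{8202403677} \approx -0.075598$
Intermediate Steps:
$u{\left(h \right)} = -2 + \frac{h}{8}$
$\frac{-996364 + 730463}{u{\left(\frac{1110}{-583} \right)} + 3517328} = \frac{-996364 + 730463}{\left(-2 + \frac{1110 \frac{1}{-583}}{8}\right) + 3517328} = - \frac{265901}{\left(-2 + \frac{1110 \left(- \frac{1}{583}\right)}{8}\right) + 3517328} = - \frac{265901}{\left(-2 + \frac{1}{8} \left(- \frac{1110}{583}\right)\right) + 3517328} = - \frac{265901}{\left(-2 - \frac{555}{2332}\right) + 3517328} = - \frac{265901}{- \frac{5219}{2332} + 3517328} = - \frac{265901}{\frac{8202403677}{2332}} = \left(-265901\right) \frac{2332}{8202403677} = - \frac{620081132}{8202403677}$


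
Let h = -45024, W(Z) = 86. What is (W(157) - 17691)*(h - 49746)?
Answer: 1668425850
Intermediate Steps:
(W(157) - 17691)*(h - 49746) = (86 - 17691)*(-45024 - 49746) = -17605*(-94770) = 1668425850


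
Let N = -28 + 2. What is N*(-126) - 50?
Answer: 3226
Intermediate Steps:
N = -26
N*(-126) - 50 = -26*(-126) - 50 = 3276 - 50 = 3226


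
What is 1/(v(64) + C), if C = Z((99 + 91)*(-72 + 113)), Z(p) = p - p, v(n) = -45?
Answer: -1/45 ≈ -0.022222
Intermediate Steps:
Z(p) = 0
C = 0
1/(v(64) + C) = 1/(-45 + 0) = 1/(-45) = -1/45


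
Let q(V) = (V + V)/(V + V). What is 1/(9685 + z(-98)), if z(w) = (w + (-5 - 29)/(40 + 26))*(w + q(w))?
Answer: 33/634952 ≈ 5.1972e-5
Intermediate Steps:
q(V) = 1 (q(V) = (2*V)/((2*V)) = (2*V)*(1/(2*V)) = 1)
z(w) = (1 + w)*(-17/33 + w) (z(w) = (w + (-5 - 29)/(40 + 26))*(w + 1) = (w - 34/66)*(1 + w) = (w - 34*1/66)*(1 + w) = (w - 17/33)*(1 + w) = (-17/33 + w)*(1 + w) = (1 + w)*(-17/33 + w))
1/(9685 + z(-98)) = 1/(9685 + (-17/33 + (-98)**2 + (16/33)*(-98))) = 1/(9685 + (-17/33 + 9604 - 1568/33)) = 1/(9685 + 315347/33) = 1/(634952/33) = 33/634952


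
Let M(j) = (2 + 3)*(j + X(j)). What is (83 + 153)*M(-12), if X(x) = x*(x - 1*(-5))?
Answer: 84960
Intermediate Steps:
X(x) = x*(5 + x) (X(x) = x*(x + 5) = x*(5 + x))
M(j) = 5*j + 5*j*(5 + j) (M(j) = (2 + 3)*(j + j*(5 + j)) = 5*(j + j*(5 + j)) = 5*j + 5*j*(5 + j))
(83 + 153)*M(-12) = (83 + 153)*(5*(-12)*(6 - 12)) = 236*(5*(-12)*(-6)) = 236*360 = 84960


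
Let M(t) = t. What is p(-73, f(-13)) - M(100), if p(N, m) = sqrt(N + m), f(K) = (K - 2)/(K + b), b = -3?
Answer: -100 + I*sqrt(1153)/4 ≈ -100.0 + 8.489*I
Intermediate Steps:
f(K) = (-2 + K)/(-3 + K) (f(K) = (K - 2)/(K - 3) = (-2 + K)/(-3 + K))
p(-73, f(-13)) - M(100) = sqrt(-73 + (-2 - 13)/(-3 - 13)) - 1*100 = sqrt(-73 - 15/(-16)) - 100 = sqrt(-73 - 1/16*(-15)) - 100 = sqrt(-73 + 15/16) - 100 = sqrt(-1153/16) - 100 = I*sqrt(1153)/4 - 100 = -100 + I*sqrt(1153)/4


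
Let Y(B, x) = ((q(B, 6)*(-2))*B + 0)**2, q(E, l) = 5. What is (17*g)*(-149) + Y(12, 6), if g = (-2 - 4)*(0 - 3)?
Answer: -31194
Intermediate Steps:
g = 18 (g = -6*(-3) = 18)
Y(B, x) = 100*B**2 (Y(B, x) = ((5*(-2))*B + 0)**2 = (-10*B + 0)**2 = (-10*B)**2 = 100*B**2)
(17*g)*(-149) + Y(12, 6) = (17*18)*(-149) + 100*12**2 = 306*(-149) + 100*144 = -45594 + 14400 = -31194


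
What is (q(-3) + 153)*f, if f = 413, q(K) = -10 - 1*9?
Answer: 55342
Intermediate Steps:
q(K) = -19 (q(K) = -10 - 9 = -19)
(q(-3) + 153)*f = (-19 + 153)*413 = 134*413 = 55342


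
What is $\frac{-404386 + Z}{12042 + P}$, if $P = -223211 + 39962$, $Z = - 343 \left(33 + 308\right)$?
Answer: $\frac{173783}{57069} \approx 3.0451$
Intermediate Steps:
$Z = -116963$ ($Z = \left(-343\right) 341 = -116963$)
$P = -183249$
$\frac{-404386 + Z}{12042 + P} = \frac{-404386 - 116963}{12042 - 183249} = - \frac{521349}{-171207} = \left(-521349\right) \left(- \frac{1}{171207}\right) = \frac{173783}{57069}$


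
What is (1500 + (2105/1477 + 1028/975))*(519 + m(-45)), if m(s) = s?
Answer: 341861950498/480025 ≈ 7.1218e+5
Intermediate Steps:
(1500 + (2105/1477 + 1028/975))*(519 + m(-45)) = (1500 + (2105/1477 + 1028/975))*(519 - 45) = (1500 + (2105*(1/1477) + 1028*(1/975)))*474 = (1500 + (2105/1477 + 1028/975))*474 = (1500 + 3570731/1440075)*474 = (2163683231/1440075)*474 = 341861950498/480025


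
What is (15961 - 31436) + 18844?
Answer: 3369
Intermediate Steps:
(15961 - 31436) + 18844 = -15475 + 18844 = 3369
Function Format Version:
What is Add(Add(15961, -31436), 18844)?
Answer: 3369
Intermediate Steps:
Add(Add(15961, -31436), 18844) = Add(-15475, 18844) = 3369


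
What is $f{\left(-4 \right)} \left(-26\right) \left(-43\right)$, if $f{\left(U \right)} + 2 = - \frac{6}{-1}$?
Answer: $4472$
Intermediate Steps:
$f{\left(U \right)} = 4$ ($f{\left(U \right)} = -2 - \frac{6}{-1} = -2 - -6 = -2 + 6 = 4$)
$f{\left(-4 \right)} \left(-26\right) \left(-43\right) = 4 \left(-26\right) \left(-43\right) = \left(-104\right) \left(-43\right) = 4472$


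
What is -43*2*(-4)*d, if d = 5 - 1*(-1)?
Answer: 2064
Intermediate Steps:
d = 6 (d = 5 + 1 = 6)
-43*2*(-4)*d = -43*2*(-4)*6 = -(-344)*6 = -43*(-48) = 2064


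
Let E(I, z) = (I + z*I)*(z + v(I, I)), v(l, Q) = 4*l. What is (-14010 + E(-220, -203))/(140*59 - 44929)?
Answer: 16047510/12223 ≈ 1312.9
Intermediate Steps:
E(I, z) = (I + I*z)*(z + 4*I) (E(I, z) = (I + z*I)*(z + 4*I) = (I + I*z)*(z + 4*I))
(-14010 + E(-220, -203))/(140*59 - 44929) = (-14010 - 220*(-203 + (-203)² + 4*(-220) + 4*(-220)*(-203)))/(140*59 - 44929) = (-14010 - 220*(-203 + 41209 - 880 + 178640))/(8260 - 44929) = (-14010 - 220*218766)/(-36669) = (-14010 - 48128520)*(-1/36669) = -48142530*(-1/36669) = 16047510/12223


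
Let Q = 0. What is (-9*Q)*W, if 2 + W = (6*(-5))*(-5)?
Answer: 0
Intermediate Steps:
W = 148 (W = -2 + (6*(-5))*(-5) = -2 - 30*(-5) = -2 + 150 = 148)
(-9*Q)*W = -9*0*148 = 0*148 = 0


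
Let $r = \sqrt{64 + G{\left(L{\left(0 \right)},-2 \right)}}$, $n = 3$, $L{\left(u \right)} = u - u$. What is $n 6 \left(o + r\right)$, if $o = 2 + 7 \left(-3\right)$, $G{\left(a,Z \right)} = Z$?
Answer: $-342 + 18 \sqrt{62} \approx -200.27$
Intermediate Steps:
$L{\left(u \right)} = 0$
$o = -19$ ($o = 2 - 21 = -19$)
$r = \sqrt{62}$ ($r = \sqrt{64 - 2} = \sqrt{62} \approx 7.874$)
$n 6 \left(o + r\right) = 3 \cdot 6 \left(-19 + \sqrt{62}\right) = 18 \left(-19 + \sqrt{62}\right) = -342 + 18 \sqrt{62}$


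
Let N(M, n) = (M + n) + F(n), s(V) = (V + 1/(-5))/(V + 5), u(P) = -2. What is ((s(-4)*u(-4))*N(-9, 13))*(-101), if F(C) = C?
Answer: -72114/5 ≈ -14423.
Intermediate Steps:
s(V) = (-1/5 + V)/(5 + V) (s(V) = (V - 1/5)/(5 + V) = (-1/5 + V)/(5 + V))
N(M, n) = M + 2*n (N(M, n) = (M + n) + n = M + 2*n)
((s(-4)*u(-4))*N(-9, 13))*(-101) = ((((-1/5 - 4)/(5 - 4))*(-2))*(-9 + 2*13))*(-101) = (((-21/5/1)*(-2))*(-9 + 26))*(-101) = (((1*(-21/5))*(-2))*17)*(-101) = (-21/5*(-2)*17)*(-101) = ((42/5)*17)*(-101) = (714/5)*(-101) = -72114/5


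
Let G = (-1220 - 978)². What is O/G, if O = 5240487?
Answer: 748641/690172 ≈ 1.0847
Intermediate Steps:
G = 4831204 (G = (-2198)² = 4831204)
O/G = 5240487/4831204 = 5240487*(1/4831204) = 748641/690172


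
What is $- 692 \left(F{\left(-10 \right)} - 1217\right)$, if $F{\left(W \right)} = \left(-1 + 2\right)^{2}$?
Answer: $841472$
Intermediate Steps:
$F{\left(W \right)} = 1$ ($F{\left(W \right)} = 1^{2} = 1$)
$- 692 \left(F{\left(-10 \right)} - 1217\right) = - 692 \left(1 - 1217\right) = \left(-692\right) \left(-1216\right) = 841472$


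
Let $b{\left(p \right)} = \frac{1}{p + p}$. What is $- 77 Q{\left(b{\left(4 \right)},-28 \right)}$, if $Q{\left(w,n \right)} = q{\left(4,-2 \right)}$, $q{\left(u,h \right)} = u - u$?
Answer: $0$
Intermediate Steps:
$q{\left(u,h \right)} = 0$
$b{\left(p \right)} = \frac{1}{2 p}$
$Q{\left(w,n \right)} = 0$
$- 77 Q{\left(b{\left(4 \right)},-28 \right)} = \left(-77\right) 0 = 0$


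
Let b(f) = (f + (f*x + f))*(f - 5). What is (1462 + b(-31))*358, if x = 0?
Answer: 1322452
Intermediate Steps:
b(f) = 2*f*(-5 + f) (b(f) = (f + (f*0 + f))*(f - 5) = (f + (0 + f))*(-5 + f) = (f + f)*(-5 + f) = (2*f)*(-5 + f) = 2*f*(-5 + f))
(1462 + b(-31))*358 = (1462 + 2*(-31)*(-5 - 31))*358 = (1462 + 2*(-31)*(-36))*358 = (1462 + 2232)*358 = 3694*358 = 1322452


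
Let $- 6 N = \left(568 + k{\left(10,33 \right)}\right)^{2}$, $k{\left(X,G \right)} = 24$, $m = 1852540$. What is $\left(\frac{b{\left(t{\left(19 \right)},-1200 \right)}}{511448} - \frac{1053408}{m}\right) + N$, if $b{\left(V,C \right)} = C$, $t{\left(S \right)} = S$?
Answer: $- \frac{5188439576970806}{88826051055} \approx -58411.0$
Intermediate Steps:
$N = - \frac{175232}{3}$ ($N = - \frac{\left(568 + 24\right)^{2}}{6} = - \frac{592^{2}}{6} = \left(- \frac{1}{6}\right) 350464 = - \frac{175232}{3} \approx -58411.0$)
$\left(\frac{b{\left(t{\left(19 \right)},-1200 \right)}}{511448} - \frac{1053408}{m}\right) + N = \left(- \frac{1200}{511448} - \frac{1053408}{1852540}\right) - \frac{175232}{3} = \left(\left(-1200\right) \frac{1}{511448} - \frac{263352}{463135}\right) - \frac{175232}{3} = \left(- \frac{150}{63931} - \frac{263352}{463135}\right) - \frac{175232}{3} = - \frac{16905826962}{29608683685} - \frac{175232}{3} = - \frac{5188439576970806}{88826051055}$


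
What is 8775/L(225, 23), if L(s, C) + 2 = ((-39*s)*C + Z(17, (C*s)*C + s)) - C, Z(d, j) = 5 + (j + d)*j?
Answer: 1755/2844477581 ≈ 6.1698e-7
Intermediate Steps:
Z(d, j) = 5 + j*(d + j) (Z(d, j) = 5 + (d + j)*j = 5 + j*(d + j))
L(s, C) = 3 + (s + s*C**2)**2 - C + 17*s - 39*C*s + 17*s*C**2 (L(s, C) = -2 + (((-39*s)*C + (5 + ((C*s)*C + s)**2 + 17*((C*s)*C + s))) - C) = -2 + ((-39*C*s + (5 + (s*C**2 + s)**2 + 17*(s*C**2 + s))) - C) = -2 + ((-39*C*s + (5 + (s + s*C**2)**2 + 17*(s + s*C**2))) - C) = -2 + ((-39*C*s + (5 + (s + s*C**2)**2 + (17*s + 17*s*C**2))) - C) = -2 + ((-39*C*s + (5 + (s + s*C**2)**2 + 17*s + 17*s*C**2)) - C) = -2 + ((5 + (s + s*C**2)**2 + 17*s - 39*C*s + 17*s*C**2) - C) = -2 + (5 + (s + s*C**2)**2 - C + 17*s - 39*C*s + 17*s*C**2) = 3 + (s + s*C**2)**2 - C + 17*s - 39*C*s + 17*s*C**2)
8775/L(225, 23) = 8775/(3 - 1*23 + 225**2*(1 + 23**2)**2 - 39*23*225 + 17*225*(1 + 23**2)) = 8775/(3 - 23 + 50625*(1 + 529)**2 - 201825 + 17*225*(1 + 529)) = 8775/(3 - 23 + 50625*530**2 - 201825 + 17*225*530) = 8775/(3 - 23 + 50625*280900 - 201825 + 2027250) = 8775/(3 - 23 + 14220562500 - 201825 + 2027250) = 8775/14222387905 = 8775*(1/14222387905) = 1755/2844477581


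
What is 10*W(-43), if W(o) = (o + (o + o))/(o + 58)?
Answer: -86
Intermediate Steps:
W(o) = 3*o/(58 + o) (W(o) = (o + 2*o)/(58 + o) = (3*o)/(58 + o) = 3*o/(58 + o))
10*W(-43) = 10*(3*(-43)/(58 - 43)) = 10*(3*(-43)/15) = 10*(3*(-43)*(1/15)) = 10*(-43/5) = -86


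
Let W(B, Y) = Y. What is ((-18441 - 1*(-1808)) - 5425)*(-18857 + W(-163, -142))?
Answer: 419079942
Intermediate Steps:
((-18441 - 1*(-1808)) - 5425)*(-18857 + W(-163, -142)) = ((-18441 - 1*(-1808)) - 5425)*(-18857 - 142) = ((-18441 + 1808) - 5425)*(-18999) = (-16633 - 5425)*(-18999) = -22058*(-18999) = 419079942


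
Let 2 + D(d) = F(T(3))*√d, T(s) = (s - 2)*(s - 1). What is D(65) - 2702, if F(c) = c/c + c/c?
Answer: -2704 + 2*√65 ≈ -2687.9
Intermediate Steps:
T(s) = (-1 + s)*(-2 + s) (T(s) = (-2 + s)*(-1 + s) = (-1 + s)*(-2 + s))
F(c) = 2 (F(c) = 1 + 1 = 2)
D(d) = -2 + 2*√d
D(65) - 2702 = (-2 + 2*√65) - 2702 = -2704 + 2*√65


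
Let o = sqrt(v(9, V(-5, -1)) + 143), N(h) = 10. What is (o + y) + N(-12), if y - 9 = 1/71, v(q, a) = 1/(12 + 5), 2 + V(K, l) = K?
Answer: 1350/71 + 8*sqrt(646)/17 ≈ 30.975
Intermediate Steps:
V(K, l) = -2 + K
v(q, a) = 1/17
y = 640/71 (y = 9 + 1/71 = 640/71 ≈ 9.0141)
o = 8*sqrt(646)/17 (o = sqrt(1/17 + 143) = sqrt(2432/17) = 8*sqrt(646)/17 ≈ 11.961)
(o + y) + N(-12) = (8*sqrt(646)/17 + 640/71) + 10 = (640/71 + 8*sqrt(646)/17) + 10 = 1350/71 + 8*sqrt(646)/17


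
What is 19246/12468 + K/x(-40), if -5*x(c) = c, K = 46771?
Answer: 145823699/24936 ≈ 5847.9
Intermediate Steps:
x(c) = -c/5
19246/12468 + K/x(-40) = 19246/12468 + 46771/((-⅕*(-40))) = 19246*(1/12468) + 46771/8 = 9623/6234 + 46771*(⅛) = 9623/6234 + 46771/8 = 145823699/24936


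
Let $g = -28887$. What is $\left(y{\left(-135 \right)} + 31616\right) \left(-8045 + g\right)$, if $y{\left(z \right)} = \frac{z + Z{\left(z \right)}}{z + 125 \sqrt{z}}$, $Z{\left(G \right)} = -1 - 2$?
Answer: $- \frac{2300255597717}{1970} - \frac{1061795 i \sqrt{15}}{1182} \approx -1.1676 \cdot 10^{9} - 3479.1 i$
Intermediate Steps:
$Z{\left(G \right)} = -3$
$y{\left(z \right)} = \frac{-3 + z}{z + 125 \sqrt{z}}$ ($y{\left(z \right)} = \frac{z - 3}{z + 125 \sqrt{z}} = \frac{-3 + z}{z + 125 \sqrt{z}}$)
$\left(y{\left(-135 \right)} + 31616\right) \left(-8045 + g\right) = \left(\frac{-3 - 135}{-135 + 125 \sqrt{-135}} + 31616\right) \left(-8045 - 28887\right) = \left(\frac{1}{-135 + 125 \cdot 3 i \sqrt{15}} \left(-138\right) + 31616\right) \left(-36932\right) = \left(\frac{1}{-135 + 375 i \sqrt{15}} \left(-138\right) + 31616\right) \left(-36932\right) = \left(- \frac{138}{-135 + 375 i \sqrt{15}} + 31616\right) \left(-36932\right) = \left(31616 - \frac{138}{-135 + 375 i \sqrt{15}}\right) \left(-36932\right) = -1167642112 + \frac{5096616}{-135 + 375 i \sqrt{15}}$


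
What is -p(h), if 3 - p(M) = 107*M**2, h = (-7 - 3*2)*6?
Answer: 650985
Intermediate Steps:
h = -78 (h = (-7 - 6)*6 = -13*6 = -78)
p(M) = 3 - 107*M**2
-p(h) = -(3 - 107*(-78)**2) = -(3 - 107*6084) = -(3 - 650988) = -1*(-650985) = 650985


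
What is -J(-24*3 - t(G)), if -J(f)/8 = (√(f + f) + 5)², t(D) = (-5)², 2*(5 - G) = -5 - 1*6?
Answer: -1352 + 80*I*√194 ≈ -1352.0 + 1114.3*I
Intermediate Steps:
G = 21/2 (G = 5 - (-5 - 1*6)/2 = 5 - (-5 - 6)/2 = 5 - ½*(-11) = 5 + 11/2 = 21/2 ≈ 10.500)
t(D) = 25
J(f) = -8*(5 + √2*√f)² (J(f) = -8*(√(f + f) + 5)² = -8*(√(2*f) + 5)² = -8*(√2*√f + 5)² = -8*(5 + √2*√f)²)
-J(-24*3 - t(G)) = -(-8)*(5 + √2*√(-24*3 - 1*25))² = -(-8)*(5 + √2*√(-72 - 25))² = -(-8)*(5 + √2*√(-97))² = -(-8)*(5 + √2*(I*√97))² = -(-8)*(5 + I*√194)² = 8*(5 + I*√194)²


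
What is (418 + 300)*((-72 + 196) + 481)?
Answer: 434390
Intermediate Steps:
(418 + 300)*((-72 + 196) + 481) = 718*(124 + 481) = 718*605 = 434390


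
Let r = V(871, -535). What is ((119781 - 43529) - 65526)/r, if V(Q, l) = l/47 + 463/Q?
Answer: -219545131/222112 ≈ -988.44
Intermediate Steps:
V(Q, l) = 463/Q + l/47 (V(Q, l) = l*(1/47) + 463/Q = l/47 + 463/Q = 463/Q + l/47)
r = -444224/40937 (r = 463/871 + (1/47)*(-535) = 463*(1/871) - 535/47 = 463/871 - 535/47 = -444224/40937 ≈ -10.851)
((119781 - 43529) - 65526)/r = ((119781 - 43529) - 65526)/(-444224/40937) = (76252 - 65526)*(-40937/444224) = 10726*(-40937/444224) = -219545131/222112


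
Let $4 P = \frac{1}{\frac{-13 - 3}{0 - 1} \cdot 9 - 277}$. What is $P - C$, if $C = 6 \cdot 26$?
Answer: $- \frac{82993}{532} \approx -156.0$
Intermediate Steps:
$C = 156$
$P = - \frac{1}{532}$ ($P = \frac{1}{4 \left(\frac{-13 - 3}{0 - 1} \cdot 9 - 277\right)} = \frac{1}{4 \left(- \frac{16}{-1} \cdot 9 - 277\right)} = \frac{1}{4 \left(\left(-16\right) \left(-1\right) 9 - 277\right)} = \frac{1}{4 \left(16 \cdot 9 - 277\right)} = \frac{1}{4 \left(144 - 277\right)} = \frac{1}{4 \left(-133\right)} = \frac{1}{4} \left(- \frac{1}{133}\right) = - \frac{1}{532} \approx -0.0018797$)
$P - C = - \frac{1}{532} - 156 = - \frac{82993}{532}$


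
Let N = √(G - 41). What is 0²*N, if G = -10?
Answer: 0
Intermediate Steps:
N = I*√51 (N = √(-10 - 41) = √(-51) = I*√51 ≈ 7.1414*I)
0²*N = 0²*(I*√51) = 0*(I*√51) = 0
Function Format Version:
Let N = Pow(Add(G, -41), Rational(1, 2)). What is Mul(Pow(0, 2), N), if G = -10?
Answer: 0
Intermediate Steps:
N = Mul(I, Pow(51, Rational(1, 2))) (N = Pow(Add(-10, -41), Rational(1, 2)) = Pow(-51, Rational(1, 2)) = Mul(I, Pow(51, Rational(1, 2))) ≈ Mul(7.1414, I))
Mul(Pow(0, 2), N) = Mul(Pow(0, 2), Mul(I, Pow(51, Rational(1, 2)))) = Mul(0, Mul(I, Pow(51, Rational(1, 2)))) = 0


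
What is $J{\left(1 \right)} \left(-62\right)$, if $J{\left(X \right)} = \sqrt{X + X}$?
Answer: $- 62 \sqrt{2} \approx -87.681$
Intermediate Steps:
$J{\left(X \right)} = \sqrt{2} \sqrt{X}$ ($J{\left(X \right)} = \sqrt{2 X} = \sqrt{2} \sqrt{X}$)
$J{\left(1 \right)} \left(-62\right) = \sqrt{2} \sqrt{1} \left(-62\right) = \sqrt{2} \cdot 1 \left(-62\right) = \sqrt{2} \left(-62\right) = - 62 \sqrt{2}$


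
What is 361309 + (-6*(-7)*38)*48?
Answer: 437917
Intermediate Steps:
361309 + (-6*(-7)*38)*48 = 361309 + (42*38)*48 = 361309 + 1596*48 = 361309 + 76608 = 437917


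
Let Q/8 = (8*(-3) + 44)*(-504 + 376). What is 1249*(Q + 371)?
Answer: -25116141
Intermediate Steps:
Q = -20480 (Q = 8*((8*(-3) + 44)*(-504 + 376)) = 8*((-24 + 44)*(-128)) = 8*(20*(-128)) = 8*(-2560) = -20480)
1249*(Q + 371) = 1249*(-20480 + 371) = 1249*(-20109) = -25116141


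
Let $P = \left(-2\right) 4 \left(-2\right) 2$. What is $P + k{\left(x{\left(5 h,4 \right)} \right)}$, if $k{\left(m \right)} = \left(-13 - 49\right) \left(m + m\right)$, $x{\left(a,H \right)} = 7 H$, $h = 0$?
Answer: $-3440$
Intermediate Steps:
$k{\left(m \right)} = - 124 m$ ($k{\left(m \right)} = - 62 \cdot 2 m = - 124 m$)
$P = 32$ ($P = \left(-8\right) \left(-2\right) 2 = 16 \cdot 2 = 32$)
$P + k{\left(x{\left(5 h,4 \right)} \right)} = 32 - 124 \cdot 7 \cdot 4 = 32 - 3472 = -3440$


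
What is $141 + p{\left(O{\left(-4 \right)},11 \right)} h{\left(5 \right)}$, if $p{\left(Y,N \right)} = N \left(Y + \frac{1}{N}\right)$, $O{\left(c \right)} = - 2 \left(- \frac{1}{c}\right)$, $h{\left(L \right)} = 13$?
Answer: $\frac{165}{2} \approx 82.5$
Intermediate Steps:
$O{\left(c \right)} = \frac{2}{c}$
$141 + p{\left(O{\left(-4 \right)},11 \right)} h{\left(5 \right)} = 141 + \left(1 + 11 \frac{2}{-4}\right) 13 = 141 + \left(1 + 11 \cdot 2 \left(- \frac{1}{4}\right)\right) 13 = 141 + \left(1 + 11 \left(- \frac{1}{2}\right)\right) 13 = 141 + \left(1 - \frac{11}{2}\right) 13 = 141 - \frac{117}{2} = \frac{165}{2}$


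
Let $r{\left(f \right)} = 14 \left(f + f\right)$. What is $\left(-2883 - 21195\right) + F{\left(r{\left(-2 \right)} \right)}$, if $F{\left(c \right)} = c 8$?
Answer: $-24526$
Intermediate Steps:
$r{\left(f \right)} = 28 f$ ($r{\left(f \right)} = 14 \cdot 2 f = 28 f$)
$F{\left(c \right)} = 8 c$
$\left(-2883 - 21195\right) + F{\left(r{\left(-2 \right)} \right)} = \left(-2883 - 21195\right) + 8 \cdot 28 \left(-2\right) = -24078 + 8 \left(-56\right) = -24078 - 448 = -24526$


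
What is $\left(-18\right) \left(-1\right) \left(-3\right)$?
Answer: $-54$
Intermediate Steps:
$\left(-18\right) \left(-1\right) \left(-3\right) = 18 \left(-3\right) = -54$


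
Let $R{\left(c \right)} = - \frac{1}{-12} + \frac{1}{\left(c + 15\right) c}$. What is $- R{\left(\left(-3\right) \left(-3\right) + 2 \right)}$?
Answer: $- \frac{149}{1716} \approx -0.08683$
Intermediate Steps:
$R{\left(c \right)} = \frac{1}{12} + \frac{1}{c \left(15 + c\right)}$ ($R{\left(c \right)} = \left(-1\right) \left(- \frac{1}{12}\right) + \frac{1}{\left(15 + c\right) c} = \frac{1}{12} + \frac{1}{c \left(15 + c\right)}$)
$- R{\left(\left(-3\right) \left(-3\right) + 2 \right)} = - \frac{12 + \left(\left(-3\right) \left(-3\right) + 2\right)^{2} + 15 \left(\left(-3\right) \left(-3\right) + 2\right)}{12 \left(\left(-3\right) \left(-3\right) + 2\right) \left(15 + \left(\left(-3\right) \left(-3\right) + 2\right)\right)} = - \frac{12 + \left(9 + 2\right)^{2} + 15 \left(9 + 2\right)}{12 \left(9 + 2\right) \left(15 + \left(9 + 2\right)\right)} = - \frac{12 + 11^{2} + 15 \cdot 11}{12 \cdot 11 \left(15 + 11\right)} = - \frac{12 + 121 + 165}{12 \cdot 11 \cdot 26} = - \frac{298}{12 \cdot 11 \cdot 26} = \left(-1\right) \frac{149}{1716} = - \frac{149}{1716}$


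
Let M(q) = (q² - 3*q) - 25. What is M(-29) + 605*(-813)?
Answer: -490962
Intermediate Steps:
M(q) = -25 + q² - 3*q
M(-29) + 605*(-813) = (-25 + (-29)² - 3*(-29)) + 605*(-813) = (-25 + 841 + 87) - 491865 = 903 - 491865 = -490962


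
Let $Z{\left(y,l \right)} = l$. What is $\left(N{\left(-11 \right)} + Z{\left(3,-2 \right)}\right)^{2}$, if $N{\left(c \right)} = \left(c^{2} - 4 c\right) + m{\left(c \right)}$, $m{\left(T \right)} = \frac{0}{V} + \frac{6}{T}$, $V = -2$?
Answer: $\frac{3193369}{121} \approx 26391.0$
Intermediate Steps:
$m{\left(T \right)} = \frac{6}{T}$ ($m{\left(T \right)} = \frac{0}{-2} + \frac{6}{T} = 0 \left(- \frac{1}{2}\right) + \frac{6}{T} = 0 + \frac{6}{T} = \frac{6}{T}$)
$N{\left(c \right)} = c^{2} - 4 c + \frac{6}{c}$ ($N{\left(c \right)} = \left(c^{2} - 4 c\right) + \frac{6}{c} = c^{2} - 4 c + \frac{6}{c}$)
$\left(N{\left(-11 \right)} + Z{\left(3,-2 \right)}\right)^{2} = \left(\frac{6 + \left(-11\right)^{2} \left(-4 - 11\right)}{-11} - 2\right)^{2} = \left(- \frac{6 + 121 \left(-15\right)}{11} - 2\right)^{2} = \left(- \frac{6 - 1815}{11} - 2\right)^{2} = \left(\left(- \frac{1}{11}\right) \left(-1809\right) - 2\right)^{2} = \left(\frac{1809}{11} - 2\right)^{2} = \left(\frac{1787}{11}\right)^{2} = \frac{3193369}{121}$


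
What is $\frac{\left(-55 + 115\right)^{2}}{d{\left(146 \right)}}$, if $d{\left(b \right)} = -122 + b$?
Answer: $150$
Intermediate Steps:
$\frac{\left(-55 + 115\right)^{2}}{d{\left(146 \right)}} = \frac{\left(-55 + 115\right)^{2}}{-122 + 146} = \frac{60^{2}}{24} = 3600 \cdot \frac{1}{24} = 150$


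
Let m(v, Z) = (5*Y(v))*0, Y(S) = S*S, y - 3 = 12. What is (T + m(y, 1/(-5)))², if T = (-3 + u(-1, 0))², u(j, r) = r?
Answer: 81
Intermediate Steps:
y = 15 (y = 3 + 12 = 15)
Y(S) = S²
m(v, Z) = 0 (m(v, Z) = (5*v²)*0 = 0)
T = 9 (T = (-3 + 0)² = (-3)² = 9)
(T + m(y, 1/(-5)))² = (9 + 0)² = 9² = 81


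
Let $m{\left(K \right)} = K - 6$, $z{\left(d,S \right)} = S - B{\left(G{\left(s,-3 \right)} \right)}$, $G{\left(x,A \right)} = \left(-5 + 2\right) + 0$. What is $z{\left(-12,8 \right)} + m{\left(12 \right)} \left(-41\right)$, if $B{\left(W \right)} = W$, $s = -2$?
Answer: $-235$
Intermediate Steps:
$G{\left(x,A \right)} = -3$ ($G{\left(x,A \right)} = -3 + 0 = -3$)
$z{\left(d,S \right)} = 3 + S$ ($z{\left(d,S \right)} = S - -3 = S + 3 = 3 + S$)
$m{\left(K \right)} = -6 + K$ ($m{\left(K \right)} = K - 6 = -6 + K$)
$z{\left(-12,8 \right)} + m{\left(12 \right)} \left(-41\right) = \left(3 + 8\right) + \left(-6 + 12\right) \left(-41\right) = 11 + 6 \left(-41\right) = 11 - 246 = -235$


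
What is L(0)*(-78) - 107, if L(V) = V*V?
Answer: -107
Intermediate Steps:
L(V) = V²
L(0)*(-78) - 107 = 0²*(-78) - 107 = 0*(-78) - 107 = 0 - 107 = -107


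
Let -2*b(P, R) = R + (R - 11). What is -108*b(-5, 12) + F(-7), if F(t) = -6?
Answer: 696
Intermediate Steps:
b(P, R) = 11/2 - R (b(P, R) = -(R + (R - 11))/2 = -(R + (-11 + R))/2 = -(-11 + 2*R)/2 = 11/2 - R)
-108*b(-5, 12) + F(-7) = -108*(11/2 - 1*12) - 6 = -108*(11/2 - 12) - 6 = -108*(-13/2) - 6 = 702 - 6 = 696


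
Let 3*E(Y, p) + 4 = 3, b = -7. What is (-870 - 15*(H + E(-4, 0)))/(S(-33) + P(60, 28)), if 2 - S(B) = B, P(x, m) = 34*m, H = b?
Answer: -760/987 ≈ -0.77001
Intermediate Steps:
H = -7
E(Y, p) = -1/3 (E(Y, p) = -4/3 + (1/3)*3 = -4/3 + 1 = -1/3)
S(B) = 2 - B
(-870 - 15*(H + E(-4, 0)))/(S(-33) + P(60, 28)) = (-870 - 15*(-7 - 1/3))/((2 - 1*(-33)) + 34*28) = (-870 - 15*(-22/3))/((2 + 33) + 952) = (-870 + 110)/(35 + 952) = -760/987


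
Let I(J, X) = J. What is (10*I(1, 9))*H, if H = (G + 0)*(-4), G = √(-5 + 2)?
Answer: -40*I*√3 ≈ -69.282*I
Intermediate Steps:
G = I*√3 (G = √(-3) = I*√3 ≈ 1.732*I)
H = -4*I*√3 (H = (I*√3 + 0)*(-4) = (I*√3)*(-4) = -4*I*√3 ≈ -6.9282*I)
(10*I(1, 9))*H = (10*1)*(-4*I*√3) = 10*(-4*I*√3) = -40*I*√3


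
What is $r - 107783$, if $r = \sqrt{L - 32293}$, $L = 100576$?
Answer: $-107783 + 9 \sqrt{843} \approx -1.0752 \cdot 10^{5}$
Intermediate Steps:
$r = 9 \sqrt{843}$ ($r = \sqrt{100576 - 32293} = \sqrt{68283} = 9 \sqrt{843} \approx 261.31$)
$r - 107783 = 9 \sqrt{843} - 107783 = -107783 + 9 \sqrt{843}$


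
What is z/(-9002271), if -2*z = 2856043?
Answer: 2856043/18004542 ≈ 0.15863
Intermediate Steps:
z = -2856043/2 (z = -½*2856043 = -2856043/2 ≈ -1.4280e+6)
z/(-9002271) = -2856043/2/(-9002271) = -2856043/2*(-1/9002271) = 2856043/18004542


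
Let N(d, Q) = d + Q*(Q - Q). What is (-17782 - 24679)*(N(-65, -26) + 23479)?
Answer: -994181854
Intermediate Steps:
N(d, Q) = d (N(d, Q) = d + Q*0 = d + 0 = d)
(-17782 - 24679)*(N(-65, -26) + 23479) = (-17782 - 24679)*(-65 + 23479) = -42461*23414 = -994181854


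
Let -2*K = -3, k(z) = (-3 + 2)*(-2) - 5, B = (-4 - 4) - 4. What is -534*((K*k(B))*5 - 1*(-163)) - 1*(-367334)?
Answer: 292307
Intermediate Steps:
B = -12 (B = -8 - 4 = -12)
k(z) = -3 (k(z) = -1*(-2) - 5 = 2 - 5 = -3)
K = 3/2 (K = -½*(-3) = 3/2 ≈ 1.5000)
-534*((K*k(B))*5 - 1*(-163)) - 1*(-367334) = -534*(((3/2)*(-3))*5 - 1*(-163)) - 1*(-367334) = -534*(-9/2*5 + 163) + 367334 = -534*(-45/2 + 163) + 367334 = -534*281/2 + 367334 = -75027 + 367334 = 292307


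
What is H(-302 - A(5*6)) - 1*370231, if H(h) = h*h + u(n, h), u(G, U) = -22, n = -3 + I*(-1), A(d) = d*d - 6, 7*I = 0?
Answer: 1060163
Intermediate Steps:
I = 0 (I = (⅐)*0 = 0)
A(d) = -6 + d² (A(d) = d² - 6 = -6 + d²)
n = -3 (n = -3 + 0*(-1) = -3 + 0 = -3)
H(h) = -22 + h² (H(h) = h*h - 22 = h² - 22 = -22 + h²)
H(-302 - A(5*6)) - 1*370231 = (-22 + (-302 - (-6 + (5*6)²))²) - 1*370231 = (-22 + (-302 - (-6 + 30²))²) - 370231 = (-22 + (-302 - (-6 + 900))²) - 370231 = (-22 + (-302 - 1*894)²) - 370231 = (-22 + (-302 - 894)²) - 370231 = (-22 + (-1196)²) - 370231 = (-22 + 1430416) - 370231 = 1430394 - 370231 = 1060163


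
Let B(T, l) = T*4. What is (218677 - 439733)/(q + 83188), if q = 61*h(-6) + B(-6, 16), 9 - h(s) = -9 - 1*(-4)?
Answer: -10048/3819 ≈ -2.6311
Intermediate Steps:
h(s) = 14 (h(s) = 9 - (-9 - 1*(-4)) = 9 - (-9 + 4) = 9 - 1*(-5) = 9 + 5 = 14)
B(T, l) = 4*T
q = 830 (q = 61*14 + 4*(-6) = 854 - 24 = 830)
(218677 - 439733)/(q + 83188) = (218677 - 439733)/(830 + 83188) = -221056/84018 = -221056*1/84018 = -10048/3819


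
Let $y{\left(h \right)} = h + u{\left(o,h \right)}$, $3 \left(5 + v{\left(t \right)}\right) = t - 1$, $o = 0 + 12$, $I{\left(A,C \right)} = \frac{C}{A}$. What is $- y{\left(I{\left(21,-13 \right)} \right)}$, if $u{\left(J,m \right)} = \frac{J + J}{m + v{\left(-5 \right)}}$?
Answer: $\frac{1583}{420} \approx 3.769$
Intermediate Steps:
$o = 12$
$v{\left(t \right)} = - \frac{16}{3} + \frac{t}{3}$ ($v{\left(t \right)} = -5 + \frac{t - 1}{3} = -5 + \frac{-1 + t}{3} = -5 + \left(- \frac{1}{3} + \frac{t}{3}\right) = - \frac{16}{3} + \frac{t}{3}$)
$u{\left(J,m \right)} = \frac{2 J}{-7 + m}$ ($u{\left(J,m \right)} = \frac{J + J}{m + \left(- \frac{16}{3} + \frac{1}{3} \left(-5\right)\right)} = \frac{2 J}{m - 7} = \frac{2 J}{-7 + m}$)
$y{\left(h \right)} = h + \frac{24}{-7 + h}$ ($y{\left(h \right)} = h + 2 \cdot 12 \frac{1}{-7 + h} = h + \frac{24}{-7 + h}$)
$- y{\left(I{\left(21,-13 \right)} \right)} = - \frac{24 + - \frac{13}{21} \left(-7 - \frac{13}{21}\right)}{-7 - \frac{13}{21}} = - \frac{24 + \left(-13\right) \frac{1}{21} \left(-7 - \frac{13}{21}\right)}{-7 - \frac{13}{21}} = - \frac{24 - \frac{13 \left(-7 - \frac{13}{21}\right)}{21}}{-7 - \frac{13}{21}} = - \frac{24 - - \frac{2080}{441}}{- \frac{160}{21}} = - \frac{\left(-21\right) \left(24 + \frac{2080}{441}\right)}{160} = - \frac{\left(-21\right) 12664}{160 \cdot 441} = \left(-1\right) \left(- \frac{1583}{420}\right) = \frac{1583}{420}$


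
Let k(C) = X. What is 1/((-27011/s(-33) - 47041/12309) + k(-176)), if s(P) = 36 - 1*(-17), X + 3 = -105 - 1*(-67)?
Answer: -652377/361719029 ≈ -0.0018035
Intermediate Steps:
X = -41 (X = -3 + (-105 - 1*(-67)) = -3 + (-105 + 67) = -3 - 38 = -41)
k(C) = -41
s(P) = 53 (s(P) = 36 + 17 = 53)
1/((-27011/s(-33) - 47041/12309) + k(-176)) = 1/((-27011/53 - 47041/12309) - 41) = 1/(-334971572/652377 - 41) = 1/(-361719029/652377) = -652377/361719029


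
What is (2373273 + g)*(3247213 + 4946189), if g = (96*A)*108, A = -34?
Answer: 16556907218922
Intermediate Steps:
g = -352512 (g = (96*(-34))*108 = -3264*108 = -352512)
(2373273 + g)*(3247213 + 4946189) = (2373273 - 352512)*(3247213 + 4946189) = 2020761*8193402 = 16556907218922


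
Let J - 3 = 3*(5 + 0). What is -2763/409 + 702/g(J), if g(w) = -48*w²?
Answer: -801061/117792 ≈ -6.8006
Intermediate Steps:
J = 18 (J = 3 + 3*(5 + 0) = 3 + 3*5 = 3 + 15 = 18)
-2763/409 + 702/g(J) = -2763/409 + 702/((-48*18²)) = -2763*1/409 + 702/((-48*324)) = -2763/409 + 702/(-15552) = -2763/409 + 702*(-1/15552) = -2763/409 - 13/288 = -801061/117792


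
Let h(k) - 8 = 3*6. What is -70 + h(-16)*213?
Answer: 5468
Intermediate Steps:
h(k) = 26 (h(k) = 8 + 3*6 = 8 + 18 = 26)
-70 + h(-16)*213 = -70 + 26*213 = -70 + 5538 = 5468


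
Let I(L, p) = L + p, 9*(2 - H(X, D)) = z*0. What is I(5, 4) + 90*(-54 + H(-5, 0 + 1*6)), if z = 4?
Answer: -4671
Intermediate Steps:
H(X, D) = 2 (H(X, D) = 2 - 4*0/9 = 2 - ⅑*0 = 2 + 0 = 2)
I(5, 4) + 90*(-54 + H(-5, 0 + 1*6)) = (5 + 4) + 90*(-54 + 2) = 9 + 90*(-52) = 9 - 4680 = -4671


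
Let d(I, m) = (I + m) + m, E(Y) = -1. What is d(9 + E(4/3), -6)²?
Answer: 16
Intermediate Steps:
d(I, m) = I + 2*m
d(9 + E(4/3), -6)² = ((9 - 1) + 2*(-6))² = (8 - 12)² = (-4)² = 16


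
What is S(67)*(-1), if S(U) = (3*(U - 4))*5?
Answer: -945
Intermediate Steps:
S(U) = -60 + 15*U (S(U) = (3*(-4 + U))*5 = (-12 + 3*U)*5 = -60 + 15*U)
S(67)*(-1) = (-60 + 15*67)*(-1) = (-60 + 1005)*(-1) = 945*(-1) = -945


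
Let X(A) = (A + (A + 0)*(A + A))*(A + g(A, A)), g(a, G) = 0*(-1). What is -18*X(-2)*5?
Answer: 1080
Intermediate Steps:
g(a, G) = 0
X(A) = A*(A + 2*A**2) (X(A) = (A + (A + 0)*(A + A))*(A + 0) = (A + A*(2*A))*A = (A + 2*A**2)*A = A*(A + 2*A**2))
-18*X(-2)*5 = -18*(-2)**2*(1 + 2*(-2))*5 = -72*(1 - 4)*5 = -72*(-3)*5 = -18*(-12)*5 = 216*5 = 1080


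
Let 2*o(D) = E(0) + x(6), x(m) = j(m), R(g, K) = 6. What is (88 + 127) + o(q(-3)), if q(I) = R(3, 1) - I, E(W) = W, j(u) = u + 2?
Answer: 219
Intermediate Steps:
j(u) = 2 + u
x(m) = 2 + m
q(I) = 6 - I
o(D) = 4 (o(D) = (0 + (2 + 6))/2 = (0 + 8)/2 = (½)*8 = 4)
(88 + 127) + o(q(-3)) = (88 + 127) + 4 = 215 + 4 = 219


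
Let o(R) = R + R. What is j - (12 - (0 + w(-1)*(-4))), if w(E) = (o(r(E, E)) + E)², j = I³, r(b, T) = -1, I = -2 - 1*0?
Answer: -56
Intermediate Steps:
I = -2 (I = -2 + 0 = -2)
o(R) = 2*R
j = -8 (j = (-2)³ = -8)
w(E) = (-2 + E)² (w(E) = (2*(-1) + E)² = (-2 + E)²)
j - (12 - (0 + w(-1)*(-4))) = -8 - (12 - (0 + (-2 - 1)²*(-4))) = -8 - (12 - (0 + (-3)²*(-4))) = -8 - (12 - (0 + 9*(-4))) = -8 - (12 - (0 - 36)) = -8 - (12 - 1*(-36)) = -8 - (12 + 36) = -8 - 1*48 = -8 - 48 = -56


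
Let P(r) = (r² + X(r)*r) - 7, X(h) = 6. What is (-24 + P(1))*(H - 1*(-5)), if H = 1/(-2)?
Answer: -108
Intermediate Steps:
H = -½ ≈ -0.50000
P(r) = -7 + r² + 6*r (P(r) = (r² + 6*r) - 7 = -7 + r² + 6*r)
(-24 + P(1))*(H - 1*(-5)) = (-24 + (-7 + 1² + 6*1))*(-½ - 1*(-5)) = (-24 + (-7 + 1 + 6))*(-½ + 5) = (-24 + 0)*(9/2) = -24*9/2 = -108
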